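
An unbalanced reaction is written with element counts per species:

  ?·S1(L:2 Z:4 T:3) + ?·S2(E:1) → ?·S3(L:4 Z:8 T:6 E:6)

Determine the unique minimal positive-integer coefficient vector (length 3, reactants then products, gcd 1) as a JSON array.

L: 2·2+6·0 = 4 | 1·4 = 4
Z: 2·4+6·0 = 8 | 1·8 = 8
T: 2·3+6·0 = 6 | 1·6 = 6
E: 2·0+6·1 = 6 | 1·6 = 6
gcd(2,6,1) = 1

Coefficients: [2, 6, 1]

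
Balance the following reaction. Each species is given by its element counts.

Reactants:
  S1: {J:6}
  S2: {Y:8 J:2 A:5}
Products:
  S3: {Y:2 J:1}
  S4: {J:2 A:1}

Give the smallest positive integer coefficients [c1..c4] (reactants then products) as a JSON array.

Coefficients: [2, 1, 4, 5]

Y: 2·0+1·8 = 8 | 4·2+5·0 = 8
J: 2·6+1·2 = 14 | 4·1+5·2 = 14
A: 2·0+1·5 = 5 | 4·0+5·1 = 5
gcd(2,1,4,5) = 1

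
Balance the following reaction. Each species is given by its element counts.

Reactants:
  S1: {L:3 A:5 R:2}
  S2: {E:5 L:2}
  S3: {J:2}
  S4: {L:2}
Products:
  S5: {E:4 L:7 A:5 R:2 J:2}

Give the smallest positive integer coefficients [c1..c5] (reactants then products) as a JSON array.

E: 5·0+4·5+5·0+6·0 = 20 | 5·4 = 20
L: 5·3+4·2+5·0+6·2 = 35 | 5·7 = 35
A: 5·5+4·0+5·0+6·0 = 25 | 5·5 = 25
R: 5·2+4·0+5·0+6·0 = 10 | 5·2 = 10
J: 5·0+4·0+5·2+6·0 = 10 | 5·2 = 10
gcd(5,4,5,6,5) = 1

Coefficients: [5, 4, 5, 6, 5]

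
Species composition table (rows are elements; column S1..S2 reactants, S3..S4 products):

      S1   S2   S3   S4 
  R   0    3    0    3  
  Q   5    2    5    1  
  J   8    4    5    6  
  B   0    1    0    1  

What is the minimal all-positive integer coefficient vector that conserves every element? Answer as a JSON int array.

R: 5·0+5·3 = 15 | 6·0+5·3 = 15
Q: 5·5+5·2 = 35 | 6·5+5·1 = 35
J: 5·8+5·4 = 60 | 6·5+5·6 = 60
B: 5·0+5·1 = 5 | 6·0+5·1 = 5
gcd(5,5,6,5) = 1

Coefficients: [5, 5, 6, 5]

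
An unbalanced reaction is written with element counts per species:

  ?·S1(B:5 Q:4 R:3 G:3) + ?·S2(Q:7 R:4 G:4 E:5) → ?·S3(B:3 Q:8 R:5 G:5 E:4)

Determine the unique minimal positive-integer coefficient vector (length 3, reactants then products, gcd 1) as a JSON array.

B: 3·5+4·0 = 15 | 5·3 = 15
Q: 3·4+4·7 = 40 | 5·8 = 40
R: 3·3+4·4 = 25 | 5·5 = 25
G: 3·3+4·4 = 25 | 5·5 = 25
E: 3·0+4·5 = 20 | 5·4 = 20
gcd(3,4,5) = 1

Coefficients: [3, 4, 5]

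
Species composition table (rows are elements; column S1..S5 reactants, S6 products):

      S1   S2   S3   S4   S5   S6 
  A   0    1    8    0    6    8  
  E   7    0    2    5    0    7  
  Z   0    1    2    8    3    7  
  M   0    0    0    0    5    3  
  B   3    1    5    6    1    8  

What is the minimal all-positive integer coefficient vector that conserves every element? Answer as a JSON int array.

A: 3·0+6·1+2·8+2·0+3·6 = 40 | 5·8 = 40
E: 3·7+6·0+2·2+2·5+3·0 = 35 | 5·7 = 35
Z: 3·0+6·1+2·2+2·8+3·3 = 35 | 5·7 = 35
M: 3·0+6·0+2·0+2·0+3·5 = 15 | 5·3 = 15
B: 3·3+6·1+2·5+2·6+3·1 = 40 | 5·8 = 40
gcd(3,6,2,2,3,5) = 1

Coefficients: [3, 6, 2, 2, 3, 5]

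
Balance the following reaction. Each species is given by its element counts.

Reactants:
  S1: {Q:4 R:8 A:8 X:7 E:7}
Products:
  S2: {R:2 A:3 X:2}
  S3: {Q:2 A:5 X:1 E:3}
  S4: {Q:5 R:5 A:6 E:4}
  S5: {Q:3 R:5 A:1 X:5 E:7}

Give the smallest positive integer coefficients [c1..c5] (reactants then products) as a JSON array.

Coefficients: [4, 6, 1, 1, 3]

Q: 4·4 = 16 | 6·0+1·2+1·5+3·3 = 16
R: 4·8 = 32 | 6·2+1·0+1·5+3·5 = 32
A: 4·8 = 32 | 6·3+1·5+1·6+3·1 = 32
X: 4·7 = 28 | 6·2+1·1+1·0+3·5 = 28
E: 4·7 = 28 | 6·0+1·3+1·4+3·7 = 28
gcd(4,6,1,1,3) = 1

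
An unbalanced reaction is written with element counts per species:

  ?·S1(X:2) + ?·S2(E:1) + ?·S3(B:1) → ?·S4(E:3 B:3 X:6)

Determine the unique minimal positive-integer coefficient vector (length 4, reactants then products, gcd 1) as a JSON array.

E: 3·0+3·1+3·0 = 3 | 1·3 = 3
B: 3·0+3·0+3·1 = 3 | 1·3 = 3
X: 3·2+3·0+3·0 = 6 | 1·6 = 6
gcd(3,3,3,1) = 1

Coefficients: [3, 3, 3, 1]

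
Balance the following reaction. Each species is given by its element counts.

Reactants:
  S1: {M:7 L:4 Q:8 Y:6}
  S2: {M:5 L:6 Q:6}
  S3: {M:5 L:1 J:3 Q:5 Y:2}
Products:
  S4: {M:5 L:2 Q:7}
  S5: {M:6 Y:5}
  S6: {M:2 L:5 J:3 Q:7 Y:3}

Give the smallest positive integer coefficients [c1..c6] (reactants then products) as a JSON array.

Coefficients: [5, 2, 5, 6, 5, 5]

M: 5·7+2·5+5·5 = 70 | 6·5+5·6+5·2 = 70
L: 5·4+2·6+5·1 = 37 | 6·2+5·0+5·5 = 37
J: 5·0+2·0+5·3 = 15 | 6·0+5·0+5·3 = 15
Q: 5·8+2·6+5·5 = 77 | 6·7+5·0+5·7 = 77
Y: 5·6+2·0+5·2 = 40 | 6·0+5·5+5·3 = 40
gcd(5,2,5,6,5,5) = 1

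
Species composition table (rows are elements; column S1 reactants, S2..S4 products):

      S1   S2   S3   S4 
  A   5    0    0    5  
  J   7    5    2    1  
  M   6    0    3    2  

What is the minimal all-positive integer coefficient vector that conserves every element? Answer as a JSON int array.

Coefficients: [3, 2, 4, 3]

A: 3·5 = 15 | 2·0+4·0+3·5 = 15
J: 3·7 = 21 | 2·5+4·2+3·1 = 21
M: 3·6 = 18 | 2·0+4·3+3·2 = 18
gcd(3,2,4,3) = 1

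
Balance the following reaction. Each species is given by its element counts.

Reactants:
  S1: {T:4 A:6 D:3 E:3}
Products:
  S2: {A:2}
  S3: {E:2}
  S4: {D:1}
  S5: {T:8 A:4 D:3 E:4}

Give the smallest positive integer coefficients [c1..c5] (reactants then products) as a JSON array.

Coefficients: [2, 4, 1, 3, 1]

T: 2·4 = 8 | 4·0+1·0+3·0+1·8 = 8
A: 2·6 = 12 | 4·2+1·0+3·0+1·4 = 12
D: 2·3 = 6 | 4·0+1·0+3·1+1·3 = 6
E: 2·3 = 6 | 4·0+1·2+3·0+1·4 = 6
gcd(2,4,1,3,1) = 1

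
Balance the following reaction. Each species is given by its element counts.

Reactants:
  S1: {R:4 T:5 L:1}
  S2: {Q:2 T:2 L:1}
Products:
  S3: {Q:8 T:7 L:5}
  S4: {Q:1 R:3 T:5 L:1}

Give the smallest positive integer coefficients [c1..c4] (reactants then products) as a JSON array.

Coefficients: [3, 6, 1, 4]

Q: 3·0+6·2 = 12 | 1·8+4·1 = 12
R: 3·4+6·0 = 12 | 1·0+4·3 = 12
T: 3·5+6·2 = 27 | 1·7+4·5 = 27
L: 3·1+6·1 = 9 | 1·5+4·1 = 9
gcd(3,6,1,4) = 1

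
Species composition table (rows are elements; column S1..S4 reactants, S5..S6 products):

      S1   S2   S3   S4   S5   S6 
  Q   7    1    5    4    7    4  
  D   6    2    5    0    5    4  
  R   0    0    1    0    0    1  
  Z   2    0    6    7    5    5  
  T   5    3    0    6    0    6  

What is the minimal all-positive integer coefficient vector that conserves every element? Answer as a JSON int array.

Coefficients: [3, 1, 5, 2, 5, 5]

Q: 3·7+1·1+5·5+2·4 = 55 | 5·7+5·4 = 55
D: 3·6+1·2+5·5+2·0 = 45 | 5·5+5·4 = 45
R: 3·0+1·0+5·1+2·0 = 5 | 5·0+5·1 = 5
Z: 3·2+1·0+5·6+2·7 = 50 | 5·5+5·5 = 50
T: 3·5+1·3+5·0+2·6 = 30 | 5·0+5·6 = 30
gcd(3,1,5,2,5,5) = 1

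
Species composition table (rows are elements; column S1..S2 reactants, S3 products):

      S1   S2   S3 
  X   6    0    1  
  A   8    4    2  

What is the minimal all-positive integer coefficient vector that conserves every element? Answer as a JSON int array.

X: 1·6+1·0 = 6 | 6·1 = 6
A: 1·8+1·4 = 12 | 6·2 = 12
gcd(1,1,6) = 1

Coefficients: [1, 1, 6]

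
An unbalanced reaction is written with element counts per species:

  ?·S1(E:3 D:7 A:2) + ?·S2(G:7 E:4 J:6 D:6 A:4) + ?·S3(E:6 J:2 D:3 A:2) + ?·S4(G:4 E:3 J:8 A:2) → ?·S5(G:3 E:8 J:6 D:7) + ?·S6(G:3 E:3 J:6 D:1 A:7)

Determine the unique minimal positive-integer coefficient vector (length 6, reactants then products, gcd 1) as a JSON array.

Coefficients: [3, 1, 4, 5, 5, 4]

G: 3·0+1·7+4·0+5·4 = 27 | 5·3+4·3 = 27
E: 3·3+1·4+4·6+5·3 = 52 | 5·8+4·3 = 52
J: 3·0+1·6+4·2+5·8 = 54 | 5·6+4·6 = 54
D: 3·7+1·6+4·3+5·0 = 39 | 5·7+4·1 = 39
A: 3·2+1·4+4·2+5·2 = 28 | 5·0+4·7 = 28
gcd(3,1,4,5,5,4) = 1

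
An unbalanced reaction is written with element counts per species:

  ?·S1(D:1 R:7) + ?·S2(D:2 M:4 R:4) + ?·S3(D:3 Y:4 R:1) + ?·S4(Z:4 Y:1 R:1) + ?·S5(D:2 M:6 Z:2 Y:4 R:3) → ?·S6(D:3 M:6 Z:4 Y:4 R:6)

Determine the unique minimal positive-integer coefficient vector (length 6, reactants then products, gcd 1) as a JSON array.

D: 1·1+3·2+1·3+4·0+4·2 = 18 | 6·3 = 18
M: 1·0+3·4+1·0+4·0+4·6 = 36 | 6·6 = 36
Z: 1·0+3·0+1·0+4·4+4·2 = 24 | 6·4 = 24
Y: 1·0+3·0+1·4+4·1+4·4 = 24 | 6·4 = 24
R: 1·7+3·4+1·1+4·1+4·3 = 36 | 6·6 = 36
gcd(1,3,1,4,4,6) = 1

Coefficients: [1, 3, 1, 4, 4, 6]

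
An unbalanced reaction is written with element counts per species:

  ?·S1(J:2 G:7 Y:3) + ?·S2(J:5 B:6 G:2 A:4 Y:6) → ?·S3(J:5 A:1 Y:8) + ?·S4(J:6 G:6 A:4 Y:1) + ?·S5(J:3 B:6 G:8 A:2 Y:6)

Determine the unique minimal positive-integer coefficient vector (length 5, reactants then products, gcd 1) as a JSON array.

J: 6·2+5·5 = 37 | 2·5+2·6+5·3 = 37
B: 6·0+5·6 = 30 | 2·0+2·0+5·6 = 30
G: 6·7+5·2 = 52 | 2·0+2·6+5·8 = 52
A: 6·0+5·4 = 20 | 2·1+2·4+5·2 = 20
Y: 6·3+5·6 = 48 | 2·8+2·1+5·6 = 48
gcd(6,5,2,2,5) = 1

Coefficients: [6, 5, 2, 2, 5]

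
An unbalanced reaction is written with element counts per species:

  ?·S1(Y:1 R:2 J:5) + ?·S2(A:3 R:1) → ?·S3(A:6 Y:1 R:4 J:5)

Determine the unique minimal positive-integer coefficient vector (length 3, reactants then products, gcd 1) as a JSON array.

A: 1·0+2·3 = 6 | 1·6 = 6
Y: 1·1+2·0 = 1 | 1·1 = 1
R: 1·2+2·1 = 4 | 1·4 = 4
J: 1·5+2·0 = 5 | 1·5 = 5
gcd(1,2,1) = 1

Coefficients: [1, 2, 1]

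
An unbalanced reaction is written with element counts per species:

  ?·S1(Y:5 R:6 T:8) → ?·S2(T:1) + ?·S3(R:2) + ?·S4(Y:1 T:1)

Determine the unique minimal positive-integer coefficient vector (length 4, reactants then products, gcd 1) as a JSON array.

Y: 1·5 = 5 | 3·0+3·0+5·1 = 5
R: 1·6 = 6 | 3·0+3·2+5·0 = 6
T: 1·8 = 8 | 3·1+3·0+5·1 = 8
gcd(1,3,3,5) = 1

Coefficients: [1, 3, 3, 5]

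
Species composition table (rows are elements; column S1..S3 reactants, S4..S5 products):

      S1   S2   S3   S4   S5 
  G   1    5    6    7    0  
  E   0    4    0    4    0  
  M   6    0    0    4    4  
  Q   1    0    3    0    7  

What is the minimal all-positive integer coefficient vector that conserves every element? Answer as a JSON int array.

G: 4·1+5·5+1·6 = 35 | 5·7+1·0 = 35
E: 4·0+5·4+1·0 = 20 | 5·4+1·0 = 20
M: 4·6+5·0+1·0 = 24 | 5·4+1·4 = 24
Q: 4·1+5·0+1·3 = 7 | 5·0+1·7 = 7
gcd(4,5,1,5,1) = 1

Coefficients: [4, 5, 1, 5, 1]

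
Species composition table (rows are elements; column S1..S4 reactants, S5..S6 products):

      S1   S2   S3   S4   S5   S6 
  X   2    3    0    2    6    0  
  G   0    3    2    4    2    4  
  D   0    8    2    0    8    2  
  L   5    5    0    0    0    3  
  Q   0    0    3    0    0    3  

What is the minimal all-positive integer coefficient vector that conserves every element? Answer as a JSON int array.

Coefficients: [1, 2, 5, 2, 2, 5]

X: 1·2+2·3+5·0+2·2 = 12 | 2·6+5·0 = 12
G: 1·0+2·3+5·2+2·4 = 24 | 2·2+5·4 = 24
D: 1·0+2·8+5·2+2·0 = 26 | 2·8+5·2 = 26
L: 1·5+2·5+5·0+2·0 = 15 | 2·0+5·3 = 15
Q: 1·0+2·0+5·3+2·0 = 15 | 2·0+5·3 = 15
gcd(1,2,5,2,2,5) = 1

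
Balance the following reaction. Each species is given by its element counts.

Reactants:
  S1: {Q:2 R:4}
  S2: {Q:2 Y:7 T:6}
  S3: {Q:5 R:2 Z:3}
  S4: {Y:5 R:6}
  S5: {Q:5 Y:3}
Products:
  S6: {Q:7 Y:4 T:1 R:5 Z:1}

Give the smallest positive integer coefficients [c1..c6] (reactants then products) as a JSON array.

Q: 5·2+1·2+2·5+1·0+4·5 = 42 | 6·7 = 42
Y: 5·0+1·7+2·0+1·5+4·3 = 24 | 6·4 = 24
T: 5·0+1·6+2·0+1·0+4·0 = 6 | 6·1 = 6
R: 5·4+1·0+2·2+1·6+4·0 = 30 | 6·5 = 30
Z: 5·0+1·0+2·3+1·0+4·0 = 6 | 6·1 = 6
gcd(5,1,2,1,4,6) = 1

Coefficients: [5, 1, 2, 1, 4, 6]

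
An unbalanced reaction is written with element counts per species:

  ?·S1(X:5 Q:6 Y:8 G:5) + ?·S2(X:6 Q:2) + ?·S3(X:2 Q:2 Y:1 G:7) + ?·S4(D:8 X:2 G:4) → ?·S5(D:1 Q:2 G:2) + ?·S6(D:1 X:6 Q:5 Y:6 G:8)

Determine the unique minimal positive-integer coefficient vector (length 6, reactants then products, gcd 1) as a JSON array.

D: 4·0+1·0+4·0+1·8 = 8 | 2·1+6·1 = 8
X: 4·5+1·6+4·2+1·2 = 36 | 2·0+6·6 = 36
Q: 4·6+1·2+4·2+1·0 = 34 | 2·2+6·5 = 34
Y: 4·8+1·0+4·1+1·0 = 36 | 2·0+6·6 = 36
G: 4·5+1·0+4·7+1·4 = 52 | 2·2+6·8 = 52
gcd(4,1,4,1,2,6) = 1

Coefficients: [4, 1, 4, 1, 2, 6]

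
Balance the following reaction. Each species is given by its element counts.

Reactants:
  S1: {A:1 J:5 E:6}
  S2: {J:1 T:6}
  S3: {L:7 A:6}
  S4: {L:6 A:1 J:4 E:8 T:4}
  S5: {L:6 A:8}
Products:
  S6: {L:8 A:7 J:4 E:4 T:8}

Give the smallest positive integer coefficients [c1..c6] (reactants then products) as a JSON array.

L: 2·0+6·0+4·7+1·6+1·6 = 40 | 5·8 = 40
A: 2·1+6·0+4·6+1·1+1·8 = 35 | 5·7 = 35
J: 2·5+6·1+4·0+1·4+1·0 = 20 | 5·4 = 20
E: 2·6+6·0+4·0+1·8+1·0 = 20 | 5·4 = 20
T: 2·0+6·6+4·0+1·4+1·0 = 40 | 5·8 = 40
gcd(2,6,4,1,1,5) = 1

Coefficients: [2, 6, 4, 1, 1, 5]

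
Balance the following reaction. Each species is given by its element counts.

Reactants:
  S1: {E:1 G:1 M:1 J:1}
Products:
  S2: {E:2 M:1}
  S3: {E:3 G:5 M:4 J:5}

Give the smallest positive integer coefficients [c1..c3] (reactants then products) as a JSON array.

Coefficients: [5, 1, 1]

E: 5·1 = 5 | 1·2+1·3 = 5
G: 5·1 = 5 | 1·0+1·5 = 5
M: 5·1 = 5 | 1·1+1·4 = 5
J: 5·1 = 5 | 1·0+1·5 = 5
gcd(5,1,1) = 1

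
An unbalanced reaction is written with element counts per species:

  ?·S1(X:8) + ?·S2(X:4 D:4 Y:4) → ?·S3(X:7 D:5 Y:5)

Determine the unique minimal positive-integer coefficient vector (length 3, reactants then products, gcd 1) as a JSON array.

Coefficients: [1, 5, 4]

X: 1·8+5·4 = 28 | 4·7 = 28
D: 1·0+5·4 = 20 | 4·5 = 20
Y: 1·0+5·4 = 20 | 4·5 = 20
gcd(1,5,4) = 1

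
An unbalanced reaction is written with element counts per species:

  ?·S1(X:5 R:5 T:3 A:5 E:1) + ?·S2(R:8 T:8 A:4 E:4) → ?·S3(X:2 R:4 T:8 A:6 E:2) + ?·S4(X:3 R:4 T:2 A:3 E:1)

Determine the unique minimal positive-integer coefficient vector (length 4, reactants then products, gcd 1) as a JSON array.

X: 4·5+1·0 = 20 | 1·2+6·3 = 20
R: 4·5+1·8 = 28 | 1·4+6·4 = 28
T: 4·3+1·8 = 20 | 1·8+6·2 = 20
A: 4·5+1·4 = 24 | 1·6+6·3 = 24
E: 4·1+1·4 = 8 | 1·2+6·1 = 8
gcd(4,1,1,6) = 1

Coefficients: [4, 1, 1, 6]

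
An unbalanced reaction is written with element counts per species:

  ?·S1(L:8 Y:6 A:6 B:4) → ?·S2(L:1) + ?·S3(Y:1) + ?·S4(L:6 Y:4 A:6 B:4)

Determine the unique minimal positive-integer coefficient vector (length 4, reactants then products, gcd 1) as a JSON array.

L: 1·8 = 8 | 2·1+2·0+1·6 = 8
Y: 1·6 = 6 | 2·0+2·1+1·4 = 6
A: 1·6 = 6 | 2·0+2·0+1·6 = 6
B: 1·4 = 4 | 2·0+2·0+1·4 = 4
gcd(1,2,2,1) = 1

Coefficients: [1, 2, 2, 1]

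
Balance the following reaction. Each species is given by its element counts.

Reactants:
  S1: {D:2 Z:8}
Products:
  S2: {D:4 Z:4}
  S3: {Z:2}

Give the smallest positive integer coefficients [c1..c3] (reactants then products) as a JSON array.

D: 2·2 = 4 | 1·4+6·0 = 4
Z: 2·8 = 16 | 1·4+6·2 = 16
gcd(2,1,6) = 1

Coefficients: [2, 1, 6]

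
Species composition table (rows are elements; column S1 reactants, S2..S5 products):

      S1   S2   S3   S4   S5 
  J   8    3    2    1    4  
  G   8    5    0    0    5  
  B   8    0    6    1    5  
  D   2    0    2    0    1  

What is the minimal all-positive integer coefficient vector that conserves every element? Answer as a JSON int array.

Coefficients: [5, 6, 4, 6, 2]

J: 5·8 = 40 | 6·3+4·2+6·1+2·4 = 40
G: 5·8 = 40 | 6·5+4·0+6·0+2·5 = 40
B: 5·8 = 40 | 6·0+4·6+6·1+2·5 = 40
D: 5·2 = 10 | 6·0+4·2+6·0+2·1 = 10
gcd(5,6,4,6,2) = 1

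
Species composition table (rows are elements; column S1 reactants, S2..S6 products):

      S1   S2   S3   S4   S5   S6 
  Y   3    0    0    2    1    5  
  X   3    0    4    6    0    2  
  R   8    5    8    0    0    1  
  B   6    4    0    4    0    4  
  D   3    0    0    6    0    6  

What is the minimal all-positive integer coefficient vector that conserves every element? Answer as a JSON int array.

Coefficients: [6, 6, 2, 1, 6, 2]

Y: 6·3 = 18 | 6·0+2·0+1·2+6·1+2·5 = 18
X: 6·3 = 18 | 6·0+2·4+1·6+6·0+2·2 = 18
R: 6·8 = 48 | 6·5+2·8+1·0+6·0+2·1 = 48
B: 6·6 = 36 | 6·4+2·0+1·4+6·0+2·4 = 36
D: 6·3 = 18 | 6·0+2·0+1·6+6·0+2·6 = 18
gcd(6,6,2,1,6,2) = 1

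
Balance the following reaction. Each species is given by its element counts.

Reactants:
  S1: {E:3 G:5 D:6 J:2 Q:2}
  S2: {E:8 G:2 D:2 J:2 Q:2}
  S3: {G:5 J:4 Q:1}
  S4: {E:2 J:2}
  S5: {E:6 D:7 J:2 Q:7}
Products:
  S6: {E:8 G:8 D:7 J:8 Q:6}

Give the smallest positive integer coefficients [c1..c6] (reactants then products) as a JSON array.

E: 2·3+1·8+4·0+3·2+2·6 = 32 | 4·8 = 32
G: 2·5+1·2+4·5+3·0+2·0 = 32 | 4·8 = 32
D: 2·6+1·2+4·0+3·0+2·7 = 28 | 4·7 = 28
J: 2·2+1·2+4·4+3·2+2·2 = 32 | 4·8 = 32
Q: 2·2+1·2+4·1+3·0+2·7 = 24 | 4·6 = 24
gcd(2,1,4,3,2,4) = 1

Coefficients: [2, 1, 4, 3, 2, 4]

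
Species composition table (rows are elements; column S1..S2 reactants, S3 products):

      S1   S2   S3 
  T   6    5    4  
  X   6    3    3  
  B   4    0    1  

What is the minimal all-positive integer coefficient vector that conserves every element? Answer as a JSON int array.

T: 1·6+2·5 = 16 | 4·4 = 16
X: 1·6+2·3 = 12 | 4·3 = 12
B: 1·4+2·0 = 4 | 4·1 = 4
gcd(1,2,4) = 1

Coefficients: [1, 2, 4]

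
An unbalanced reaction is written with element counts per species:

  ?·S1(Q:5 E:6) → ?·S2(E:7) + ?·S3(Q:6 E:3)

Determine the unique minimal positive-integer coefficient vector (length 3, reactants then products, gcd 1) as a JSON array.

Q: 6·5 = 30 | 3·0+5·6 = 30
E: 6·6 = 36 | 3·7+5·3 = 36
gcd(6,3,5) = 1

Coefficients: [6, 3, 5]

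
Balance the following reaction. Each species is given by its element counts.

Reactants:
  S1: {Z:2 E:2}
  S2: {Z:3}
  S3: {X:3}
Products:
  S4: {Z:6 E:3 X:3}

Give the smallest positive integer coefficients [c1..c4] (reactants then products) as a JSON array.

Coefficients: [3, 2, 2, 2]

Z: 3·2+2·3+2·0 = 12 | 2·6 = 12
E: 3·2+2·0+2·0 = 6 | 2·3 = 6
X: 3·0+2·0+2·3 = 6 | 2·3 = 6
gcd(3,2,2,2) = 1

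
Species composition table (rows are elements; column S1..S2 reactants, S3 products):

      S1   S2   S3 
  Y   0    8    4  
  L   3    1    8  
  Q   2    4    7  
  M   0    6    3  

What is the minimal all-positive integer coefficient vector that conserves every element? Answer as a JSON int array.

Y: 5·0+1·8 = 8 | 2·4 = 8
L: 5·3+1·1 = 16 | 2·8 = 16
Q: 5·2+1·4 = 14 | 2·7 = 14
M: 5·0+1·6 = 6 | 2·3 = 6
gcd(5,1,2) = 1

Coefficients: [5, 1, 2]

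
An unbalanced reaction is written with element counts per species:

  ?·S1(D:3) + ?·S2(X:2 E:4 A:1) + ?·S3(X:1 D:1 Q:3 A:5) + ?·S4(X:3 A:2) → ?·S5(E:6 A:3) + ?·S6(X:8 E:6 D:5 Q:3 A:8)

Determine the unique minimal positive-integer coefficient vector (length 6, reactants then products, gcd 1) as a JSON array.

Coefficients: [4, 6, 3, 3, 1, 3]

X: 4·0+6·2+3·1+3·3 = 24 | 1·0+3·8 = 24
E: 4·0+6·4+3·0+3·0 = 24 | 1·6+3·6 = 24
D: 4·3+6·0+3·1+3·0 = 15 | 1·0+3·5 = 15
Q: 4·0+6·0+3·3+3·0 = 9 | 1·0+3·3 = 9
A: 4·0+6·1+3·5+3·2 = 27 | 1·3+3·8 = 27
gcd(4,6,3,3,1,3) = 1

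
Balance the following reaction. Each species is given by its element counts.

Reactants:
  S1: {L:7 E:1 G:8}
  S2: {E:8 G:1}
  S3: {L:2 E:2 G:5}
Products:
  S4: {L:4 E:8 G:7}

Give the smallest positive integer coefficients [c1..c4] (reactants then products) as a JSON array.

Coefficients: [2, 4, 3, 5]

L: 2·7+4·0+3·2 = 20 | 5·4 = 20
E: 2·1+4·8+3·2 = 40 | 5·8 = 40
G: 2·8+4·1+3·5 = 35 | 5·7 = 35
gcd(2,4,3,5) = 1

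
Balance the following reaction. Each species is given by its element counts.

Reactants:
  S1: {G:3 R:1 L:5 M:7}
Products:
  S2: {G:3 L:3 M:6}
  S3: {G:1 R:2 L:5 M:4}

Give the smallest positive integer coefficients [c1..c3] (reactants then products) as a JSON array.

Coefficients: [6, 5, 3]

G: 6·3 = 18 | 5·3+3·1 = 18
R: 6·1 = 6 | 5·0+3·2 = 6
L: 6·5 = 30 | 5·3+3·5 = 30
M: 6·7 = 42 | 5·6+3·4 = 42
gcd(6,5,3) = 1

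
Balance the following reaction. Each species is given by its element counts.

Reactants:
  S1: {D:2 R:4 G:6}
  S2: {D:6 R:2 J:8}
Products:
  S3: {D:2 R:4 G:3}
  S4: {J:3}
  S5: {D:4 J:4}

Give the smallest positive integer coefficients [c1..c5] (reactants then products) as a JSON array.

D: 2·2+4·6 = 28 | 4·2+4·0+5·4 = 28
R: 2·4+4·2 = 16 | 4·4+4·0+5·0 = 16
J: 2·0+4·8 = 32 | 4·0+4·3+5·4 = 32
G: 2·6+4·0 = 12 | 4·3+4·0+5·0 = 12
gcd(2,4,4,4,5) = 1

Coefficients: [2, 4, 4, 4, 5]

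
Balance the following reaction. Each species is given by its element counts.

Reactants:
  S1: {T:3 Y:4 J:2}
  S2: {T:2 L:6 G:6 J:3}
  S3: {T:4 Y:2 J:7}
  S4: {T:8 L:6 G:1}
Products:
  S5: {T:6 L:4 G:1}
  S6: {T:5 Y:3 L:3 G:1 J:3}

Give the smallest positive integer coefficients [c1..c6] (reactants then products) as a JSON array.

Coefficients: [4, 1, 1, 6, 6, 6]

T: 4·3+1·2+1·4+6·8 = 66 | 6·6+6·5 = 66
Y: 4·4+1·0+1·2+6·0 = 18 | 6·0+6·3 = 18
L: 4·0+1·6+1·0+6·6 = 42 | 6·4+6·3 = 42
G: 4·0+1·6+1·0+6·1 = 12 | 6·1+6·1 = 12
J: 4·2+1·3+1·7+6·0 = 18 | 6·0+6·3 = 18
gcd(4,1,1,6,6,6) = 1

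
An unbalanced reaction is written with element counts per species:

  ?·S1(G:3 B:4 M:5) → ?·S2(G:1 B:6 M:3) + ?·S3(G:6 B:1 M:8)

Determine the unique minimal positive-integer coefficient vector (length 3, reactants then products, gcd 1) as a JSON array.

Coefficients: [5, 3, 2]

G: 5·3 = 15 | 3·1+2·6 = 15
B: 5·4 = 20 | 3·6+2·1 = 20
M: 5·5 = 25 | 3·3+2·8 = 25
gcd(5,3,2) = 1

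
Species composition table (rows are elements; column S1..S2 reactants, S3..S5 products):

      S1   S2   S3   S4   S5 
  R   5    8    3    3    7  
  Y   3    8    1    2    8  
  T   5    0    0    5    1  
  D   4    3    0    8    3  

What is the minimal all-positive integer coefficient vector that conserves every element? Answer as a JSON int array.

Coefficients: [2, 5, 4, 1, 5]

R: 2·5+5·8 = 50 | 4·3+1·3+5·7 = 50
Y: 2·3+5·8 = 46 | 4·1+1·2+5·8 = 46
T: 2·5+5·0 = 10 | 4·0+1·5+5·1 = 10
D: 2·4+5·3 = 23 | 4·0+1·8+5·3 = 23
gcd(2,5,4,1,5) = 1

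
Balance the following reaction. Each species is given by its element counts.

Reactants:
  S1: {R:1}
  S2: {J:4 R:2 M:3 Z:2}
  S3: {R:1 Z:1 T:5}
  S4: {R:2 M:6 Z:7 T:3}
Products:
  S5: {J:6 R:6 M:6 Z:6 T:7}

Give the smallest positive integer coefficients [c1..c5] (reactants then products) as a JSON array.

Coefficients: [5, 6, 5, 1, 4]

J: 5·0+6·4+5·0+1·0 = 24 | 4·6 = 24
R: 5·1+6·2+5·1+1·2 = 24 | 4·6 = 24
M: 5·0+6·3+5·0+1·6 = 24 | 4·6 = 24
Z: 5·0+6·2+5·1+1·7 = 24 | 4·6 = 24
T: 5·0+6·0+5·5+1·3 = 28 | 4·7 = 28
gcd(5,6,5,1,4) = 1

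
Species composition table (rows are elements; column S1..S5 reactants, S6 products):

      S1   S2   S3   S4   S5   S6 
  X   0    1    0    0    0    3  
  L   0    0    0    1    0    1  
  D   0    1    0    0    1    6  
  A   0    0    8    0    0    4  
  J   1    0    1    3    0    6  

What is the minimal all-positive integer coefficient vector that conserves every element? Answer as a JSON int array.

X: 5·0+6·1+1·0+2·0+6·0 = 6 | 2·3 = 6
L: 5·0+6·0+1·0+2·1+6·0 = 2 | 2·1 = 2
D: 5·0+6·1+1·0+2·0+6·1 = 12 | 2·6 = 12
A: 5·0+6·0+1·8+2·0+6·0 = 8 | 2·4 = 8
J: 5·1+6·0+1·1+2·3+6·0 = 12 | 2·6 = 12
gcd(5,6,1,2,6,2) = 1

Coefficients: [5, 6, 1, 2, 6, 2]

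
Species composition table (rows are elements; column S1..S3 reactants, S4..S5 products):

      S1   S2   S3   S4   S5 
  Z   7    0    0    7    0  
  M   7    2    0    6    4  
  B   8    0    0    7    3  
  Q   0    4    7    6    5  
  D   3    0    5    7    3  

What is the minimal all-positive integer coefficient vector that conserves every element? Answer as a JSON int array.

Z: 6·7+1·0+6·0 = 42 | 6·7+2·0 = 42
M: 6·7+1·2+6·0 = 44 | 6·6+2·4 = 44
B: 6·8+1·0+6·0 = 48 | 6·7+2·3 = 48
Q: 6·0+1·4+6·7 = 46 | 6·6+2·5 = 46
D: 6·3+1·0+6·5 = 48 | 6·7+2·3 = 48
gcd(6,1,6,6,2) = 1

Coefficients: [6, 1, 6, 6, 2]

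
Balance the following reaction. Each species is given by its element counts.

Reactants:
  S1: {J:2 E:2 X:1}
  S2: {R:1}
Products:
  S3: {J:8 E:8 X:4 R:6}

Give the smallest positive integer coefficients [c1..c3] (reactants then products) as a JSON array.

Coefficients: [4, 6, 1]

J: 4·2+6·0 = 8 | 1·8 = 8
E: 4·2+6·0 = 8 | 1·8 = 8
X: 4·1+6·0 = 4 | 1·4 = 4
R: 4·0+6·1 = 6 | 1·6 = 6
gcd(4,6,1) = 1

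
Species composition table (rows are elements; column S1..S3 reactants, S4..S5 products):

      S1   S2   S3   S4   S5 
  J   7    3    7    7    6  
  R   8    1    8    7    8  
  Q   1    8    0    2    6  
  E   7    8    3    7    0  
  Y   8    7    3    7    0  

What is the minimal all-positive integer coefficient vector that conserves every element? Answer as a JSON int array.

J: 2·7+2·3+4·7 = 48 | 6·7+1·6 = 48
R: 2·8+2·1+4·8 = 50 | 6·7+1·8 = 50
Q: 2·1+2·8+4·0 = 18 | 6·2+1·6 = 18
E: 2·7+2·8+4·3 = 42 | 6·7+1·0 = 42
Y: 2·8+2·7+4·3 = 42 | 6·7+1·0 = 42
gcd(2,2,4,6,1) = 1

Coefficients: [2, 2, 4, 6, 1]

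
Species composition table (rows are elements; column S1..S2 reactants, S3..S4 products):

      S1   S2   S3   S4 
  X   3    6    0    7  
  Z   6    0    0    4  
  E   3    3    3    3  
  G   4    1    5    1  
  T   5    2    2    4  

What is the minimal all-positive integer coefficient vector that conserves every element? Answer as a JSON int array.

X: 4·3+5·6 = 42 | 3·0+6·7 = 42
Z: 4·6+5·0 = 24 | 3·0+6·4 = 24
E: 4·3+5·3 = 27 | 3·3+6·3 = 27
G: 4·4+5·1 = 21 | 3·5+6·1 = 21
T: 4·5+5·2 = 30 | 3·2+6·4 = 30
gcd(4,5,3,6) = 1

Coefficients: [4, 5, 3, 6]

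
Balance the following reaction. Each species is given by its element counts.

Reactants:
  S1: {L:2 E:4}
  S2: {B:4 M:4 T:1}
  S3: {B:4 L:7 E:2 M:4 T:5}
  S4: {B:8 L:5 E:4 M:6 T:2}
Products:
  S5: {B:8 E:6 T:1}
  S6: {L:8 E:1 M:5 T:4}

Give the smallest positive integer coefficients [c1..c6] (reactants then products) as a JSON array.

B: 4·0+1·4+5·4+1·8 = 32 | 4·8+6·0 = 32
L: 4·2+1·0+5·7+1·5 = 48 | 4·0+6·8 = 48
E: 4·4+1·0+5·2+1·4 = 30 | 4·6+6·1 = 30
M: 4·0+1·4+5·4+1·6 = 30 | 4·0+6·5 = 30
T: 4·0+1·1+5·5+1·2 = 28 | 4·1+6·4 = 28
gcd(4,1,5,1,4,6) = 1

Coefficients: [4, 1, 5, 1, 4, 6]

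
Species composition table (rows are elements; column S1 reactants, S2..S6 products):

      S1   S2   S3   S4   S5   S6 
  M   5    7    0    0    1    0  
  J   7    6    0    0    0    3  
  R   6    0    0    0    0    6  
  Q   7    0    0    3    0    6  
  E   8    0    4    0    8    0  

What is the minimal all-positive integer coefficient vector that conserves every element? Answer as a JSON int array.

Coefficients: [3, 2, 4, 1, 1, 3]

M: 3·5 = 15 | 2·7+4·0+1·0+1·1+3·0 = 15
J: 3·7 = 21 | 2·6+4·0+1·0+1·0+3·3 = 21
R: 3·6 = 18 | 2·0+4·0+1·0+1·0+3·6 = 18
Q: 3·7 = 21 | 2·0+4·0+1·3+1·0+3·6 = 21
E: 3·8 = 24 | 2·0+4·4+1·0+1·8+3·0 = 24
gcd(3,2,4,1,1,3) = 1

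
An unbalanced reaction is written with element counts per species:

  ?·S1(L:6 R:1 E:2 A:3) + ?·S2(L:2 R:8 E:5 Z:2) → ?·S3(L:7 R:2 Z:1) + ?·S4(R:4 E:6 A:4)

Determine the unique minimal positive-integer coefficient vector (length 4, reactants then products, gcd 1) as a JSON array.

Coefficients: [4, 2, 4, 3]

L: 4·6+2·2 = 28 | 4·7+3·0 = 28
R: 4·1+2·8 = 20 | 4·2+3·4 = 20
E: 4·2+2·5 = 18 | 4·0+3·6 = 18
Z: 4·0+2·2 = 4 | 4·1+3·0 = 4
A: 4·3+2·0 = 12 | 4·0+3·4 = 12
gcd(4,2,4,3) = 1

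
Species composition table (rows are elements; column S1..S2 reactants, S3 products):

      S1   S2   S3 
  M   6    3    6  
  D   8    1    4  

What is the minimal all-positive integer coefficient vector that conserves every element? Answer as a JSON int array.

M: 1·6+4·3 = 18 | 3·6 = 18
D: 1·8+4·1 = 12 | 3·4 = 12
gcd(1,4,3) = 1

Coefficients: [1, 4, 3]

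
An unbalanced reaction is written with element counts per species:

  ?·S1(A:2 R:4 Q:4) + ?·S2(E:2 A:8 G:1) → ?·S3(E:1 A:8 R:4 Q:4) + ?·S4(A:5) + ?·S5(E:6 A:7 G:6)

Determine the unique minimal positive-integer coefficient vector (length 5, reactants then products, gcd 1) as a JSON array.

E: 6·0+6·2 = 12 | 6·1+1·0+1·6 = 12
A: 6·2+6·8 = 60 | 6·8+1·5+1·7 = 60
G: 6·0+6·1 = 6 | 6·0+1·0+1·6 = 6
R: 6·4+6·0 = 24 | 6·4+1·0+1·0 = 24
Q: 6·4+6·0 = 24 | 6·4+1·0+1·0 = 24
gcd(6,6,6,1,1) = 1

Coefficients: [6, 6, 6, 1, 1]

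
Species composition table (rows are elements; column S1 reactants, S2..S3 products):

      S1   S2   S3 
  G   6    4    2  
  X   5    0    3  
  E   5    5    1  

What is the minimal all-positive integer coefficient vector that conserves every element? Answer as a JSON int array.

G: 3·6 = 18 | 2·4+5·2 = 18
X: 3·5 = 15 | 2·0+5·3 = 15
E: 3·5 = 15 | 2·5+5·1 = 15
gcd(3,2,5) = 1

Coefficients: [3, 2, 5]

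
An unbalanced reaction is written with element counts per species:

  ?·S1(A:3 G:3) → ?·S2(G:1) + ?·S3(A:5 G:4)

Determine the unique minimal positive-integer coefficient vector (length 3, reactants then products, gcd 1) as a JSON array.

A: 5·3 = 15 | 3·0+3·5 = 15
G: 5·3 = 15 | 3·1+3·4 = 15
gcd(5,3,3) = 1

Coefficients: [5, 3, 3]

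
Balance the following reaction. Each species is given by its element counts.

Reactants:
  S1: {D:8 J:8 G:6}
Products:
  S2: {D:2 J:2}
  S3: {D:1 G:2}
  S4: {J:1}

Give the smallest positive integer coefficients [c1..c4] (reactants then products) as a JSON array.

Coefficients: [2, 5, 6, 6]

D: 2·8 = 16 | 5·2+6·1+6·0 = 16
J: 2·8 = 16 | 5·2+6·0+6·1 = 16
G: 2·6 = 12 | 5·0+6·2+6·0 = 12
gcd(2,5,6,6) = 1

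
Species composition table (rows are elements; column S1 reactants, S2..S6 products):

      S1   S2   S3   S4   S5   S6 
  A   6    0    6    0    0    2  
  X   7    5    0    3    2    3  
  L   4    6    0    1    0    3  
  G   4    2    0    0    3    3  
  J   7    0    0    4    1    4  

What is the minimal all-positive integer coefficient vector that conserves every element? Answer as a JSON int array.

Coefficients: [5, 1, 4, 5, 3, 3]

A: 5·6 = 30 | 1·0+4·6+5·0+3·0+3·2 = 30
X: 5·7 = 35 | 1·5+4·0+5·3+3·2+3·3 = 35
L: 5·4 = 20 | 1·6+4·0+5·1+3·0+3·3 = 20
G: 5·4 = 20 | 1·2+4·0+5·0+3·3+3·3 = 20
J: 5·7 = 35 | 1·0+4·0+5·4+3·1+3·4 = 35
gcd(5,1,4,5,3,3) = 1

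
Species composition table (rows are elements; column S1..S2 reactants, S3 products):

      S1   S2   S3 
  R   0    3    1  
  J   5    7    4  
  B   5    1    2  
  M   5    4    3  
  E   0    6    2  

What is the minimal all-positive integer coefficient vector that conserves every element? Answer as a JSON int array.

Coefficients: [1, 1, 3]

R: 1·0+1·3 = 3 | 3·1 = 3
J: 1·5+1·7 = 12 | 3·4 = 12
B: 1·5+1·1 = 6 | 3·2 = 6
M: 1·5+1·4 = 9 | 3·3 = 9
E: 1·0+1·6 = 6 | 3·2 = 6
gcd(1,1,3) = 1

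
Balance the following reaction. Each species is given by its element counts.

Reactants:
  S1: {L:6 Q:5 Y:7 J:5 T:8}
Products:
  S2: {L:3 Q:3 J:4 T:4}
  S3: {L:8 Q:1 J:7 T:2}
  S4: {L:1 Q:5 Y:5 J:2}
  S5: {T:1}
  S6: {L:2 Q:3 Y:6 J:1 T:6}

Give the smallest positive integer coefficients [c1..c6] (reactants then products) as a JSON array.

Coefficients: [5, 1, 2, 1, 2, 5]

L: 5·6 = 30 | 1·3+2·8+1·1+2·0+5·2 = 30
Q: 5·5 = 25 | 1·3+2·1+1·5+2·0+5·3 = 25
Y: 5·7 = 35 | 1·0+2·0+1·5+2·0+5·6 = 35
J: 5·5 = 25 | 1·4+2·7+1·2+2·0+5·1 = 25
T: 5·8 = 40 | 1·4+2·2+1·0+2·1+5·6 = 40
gcd(5,1,2,1,2,5) = 1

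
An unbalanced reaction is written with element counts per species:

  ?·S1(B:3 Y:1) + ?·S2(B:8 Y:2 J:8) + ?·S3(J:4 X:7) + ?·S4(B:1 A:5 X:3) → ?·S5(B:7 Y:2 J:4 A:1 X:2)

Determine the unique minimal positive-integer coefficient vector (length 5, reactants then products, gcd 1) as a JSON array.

B: 6·3+2·8+1·0+1·1 = 35 | 5·7 = 35
Y: 6·1+2·2+1·0+1·0 = 10 | 5·2 = 10
J: 6·0+2·8+1·4+1·0 = 20 | 5·4 = 20
A: 6·0+2·0+1·0+1·5 = 5 | 5·1 = 5
X: 6·0+2·0+1·7+1·3 = 10 | 5·2 = 10
gcd(6,2,1,1,5) = 1

Coefficients: [6, 2, 1, 1, 5]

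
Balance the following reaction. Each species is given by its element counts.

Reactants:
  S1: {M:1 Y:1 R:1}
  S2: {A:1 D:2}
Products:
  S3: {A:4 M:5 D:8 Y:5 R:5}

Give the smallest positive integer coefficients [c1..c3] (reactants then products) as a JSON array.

A: 5·0+4·1 = 4 | 1·4 = 4
M: 5·1+4·0 = 5 | 1·5 = 5
D: 5·0+4·2 = 8 | 1·8 = 8
Y: 5·1+4·0 = 5 | 1·5 = 5
R: 5·1+4·0 = 5 | 1·5 = 5
gcd(5,4,1) = 1

Coefficients: [5, 4, 1]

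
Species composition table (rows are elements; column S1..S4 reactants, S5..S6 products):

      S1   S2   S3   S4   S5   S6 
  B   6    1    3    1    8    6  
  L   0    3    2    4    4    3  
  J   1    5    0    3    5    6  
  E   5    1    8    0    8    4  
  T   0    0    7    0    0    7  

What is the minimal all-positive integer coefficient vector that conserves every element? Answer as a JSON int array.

B: 5·6+3·1+1·3+2·1 = 38 | 4·8+1·6 = 38
L: 5·0+3·3+1·2+2·4 = 19 | 4·4+1·3 = 19
J: 5·1+3·5+1·0+2·3 = 26 | 4·5+1·6 = 26
E: 5·5+3·1+1·8+2·0 = 36 | 4·8+1·4 = 36
T: 5·0+3·0+1·7+2·0 = 7 | 4·0+1·7 = 7
gcd(5,3,1,2,4,1) = 1

Coefficients: [5, 3, 1, 2, 4, 1]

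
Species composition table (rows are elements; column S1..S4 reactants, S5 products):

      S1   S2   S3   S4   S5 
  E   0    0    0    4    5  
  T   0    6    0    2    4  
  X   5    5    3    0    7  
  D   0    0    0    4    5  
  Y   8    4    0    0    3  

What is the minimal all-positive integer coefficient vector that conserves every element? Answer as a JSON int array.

Coefficients: [1, 1, 6, 5, 4]

E: 1·0+1·0+6·0+5·4 = 20 | 4·5 = 20
T: 1·0+1·6+6·0+5·2 = 16 | 4·4 = 16
X: 1·5+1·5+6·3+5·0 = 28 | 4·7 = 28
D: 1·0+1·0+6·0+5·4 = 20 | 4·5 = 20
Y: 1·8+1·4+6·0+5·0 = 12 | 4·3 = 12
gcd(1,1,6,5,4) = 1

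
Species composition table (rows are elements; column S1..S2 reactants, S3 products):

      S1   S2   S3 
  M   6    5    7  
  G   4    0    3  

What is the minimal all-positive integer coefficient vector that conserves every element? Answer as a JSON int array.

M: 3·6+2·5 = 28 | 4·7 = 28
G: 3·4+2·0 = 12 | 4·3 = 12
gcd(3,2,4) = 1

Coefficients: [3, 2, 4]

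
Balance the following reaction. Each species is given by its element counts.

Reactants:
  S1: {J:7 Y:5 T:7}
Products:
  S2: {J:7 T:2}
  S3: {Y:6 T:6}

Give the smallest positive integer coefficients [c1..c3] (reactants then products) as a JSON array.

J: 6·7 = 42 | 6·7+5·0 = 42
Y: 6·5 = 30 | 6·0+5·6 = 30
T: 6·7 = 42 | 6·2+5·6 = 42
gcd(6,6,5) = 1

Coefficients: [6, 6, 5]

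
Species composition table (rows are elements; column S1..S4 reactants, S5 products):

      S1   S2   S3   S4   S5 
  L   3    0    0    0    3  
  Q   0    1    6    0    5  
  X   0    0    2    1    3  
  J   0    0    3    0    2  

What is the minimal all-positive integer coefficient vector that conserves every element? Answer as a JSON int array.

L: 3·3+3·0+2·0+5·0 = 9 | 3·3 = 9
Q: 3·0+3·1+2·6+5·0 = 15 | 3·5 = 15
X: 3·0+3·0+2·2+5·1 = 9 | 3·3 = 9
J: 3·0+3·0+2·3+5·0 = 6 | 3·2 = 6
gcd(3,3,2,5,3) = 1

Coefficients: [3, 3, 2, 5, 3]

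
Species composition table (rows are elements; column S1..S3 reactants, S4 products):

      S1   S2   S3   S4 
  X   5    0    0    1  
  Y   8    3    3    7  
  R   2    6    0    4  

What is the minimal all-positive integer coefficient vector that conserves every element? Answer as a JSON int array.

X: 1·5+3·0+6·0 = 5 | 5·1 = 5
Y: 1·8+3·3+6·3 = 35 | 5·7 = 35
R: 1·2+3·6+6·0 = 20 | 5·4 = 20
gcd(1,3,6,5) = 1

Coefficients: [1, 3, 6, 5]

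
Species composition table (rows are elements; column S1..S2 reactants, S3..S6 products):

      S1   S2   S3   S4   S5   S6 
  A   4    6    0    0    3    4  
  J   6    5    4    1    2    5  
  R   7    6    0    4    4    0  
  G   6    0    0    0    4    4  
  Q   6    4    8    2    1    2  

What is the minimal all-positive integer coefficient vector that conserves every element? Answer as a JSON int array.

Coefficients: [6, 1, 2, 6, 6, 3]

A: 6·4+1·6 = 30 | 2·0+6·0+6·3+3·4 = 30
J: 6·6+1·5 = 41 | 2·4+6·1+6·2+3·5 = 41
R: 6·7+1·6 = 48 | 2·0+6·4+6·4+3·0 = 48
G: 6·6+1·0 = 36 | 2·0+6·0+6·4+3·4 = 36
Q: 6·6+1·4 = 40 | 2·8+6·2+6·1+3·2 = 40
gcd(6,1,2,6,6,3) = 1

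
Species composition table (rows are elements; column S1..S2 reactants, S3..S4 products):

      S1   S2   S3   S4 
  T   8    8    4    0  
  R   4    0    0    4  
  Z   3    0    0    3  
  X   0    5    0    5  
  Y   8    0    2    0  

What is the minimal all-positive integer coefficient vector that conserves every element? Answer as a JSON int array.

Coefficients: [1, 1, 4, 1]

T: 1·8+1·8 = 16 | 4·4+1·0 = 16
R: 1·4+1·0 = 4 | 4·0+1·4 = 4
Z: 1·3+1·0 = 3 | 4·0+1·3 = 3
X: 1·0+1·5 = 5 | 4·0+1·5 = 5
Y: 1·8+1·0 = 8 | 4·2+1·0 = 8
gcd(1,1,4,1) = 1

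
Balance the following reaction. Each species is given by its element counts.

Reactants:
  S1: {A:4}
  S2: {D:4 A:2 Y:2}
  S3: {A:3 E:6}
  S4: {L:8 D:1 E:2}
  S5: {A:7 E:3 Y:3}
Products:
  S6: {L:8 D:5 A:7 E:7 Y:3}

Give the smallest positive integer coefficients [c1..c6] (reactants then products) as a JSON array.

L: 1·0+6·0+4·0+6·8+2·0 = 48 | 6·8 = 48
D: 1·0+6·4+4·0+6·1+2·0 = 30 | 6·5 = 30
A: 1·4+6·2+4·3+6·0+2·7 = 42 | 6·7 = 42
E: 1·0+6·0+4·6+6·2+2·3 = 42 | 6·7 = 42
Y: 1·0+6·2+4·0+6·0+2·3 = 18 | 6·3 = 18
gcd(1,6,4,6,2,6) = 1

Coefficients: [1, 6, 4, 6, 2, 6]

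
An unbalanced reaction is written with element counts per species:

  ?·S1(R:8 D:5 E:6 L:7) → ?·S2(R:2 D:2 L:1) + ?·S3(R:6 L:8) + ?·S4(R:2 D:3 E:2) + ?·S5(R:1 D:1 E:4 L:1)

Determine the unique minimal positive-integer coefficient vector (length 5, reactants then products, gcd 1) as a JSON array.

R: 5·8 = 40 | 5·2+3·6+3·2+6·1 = 40
D: 5·5 = 25 | 5·2+3·0+3·3+6·1 = 25
E: 5·6 = 30 | 5·0+3·0+3·2+6·4 = 30
L: 5·7 = 35 | 5·1+3·8+3·0+6·1 = 35
gcd(5,5,3,3,6) = 1

Coefficients: [5, 5, 3, 3, 6]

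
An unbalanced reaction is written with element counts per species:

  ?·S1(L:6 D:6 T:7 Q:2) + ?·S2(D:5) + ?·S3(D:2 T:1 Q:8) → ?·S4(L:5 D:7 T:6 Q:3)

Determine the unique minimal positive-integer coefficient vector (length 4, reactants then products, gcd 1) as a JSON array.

Coefficients: [5, 2, 1, 6]

L: 5·6+2·0+1·0 = 30 | 6·5 = 30
D: 5·6+2·5+1·2 = 42 | 6·7 = 42
T: 5·7+2·0+1·1 = 36 | 6·6 = 36
Q: 5·2+2·0+1·8 = 18 | 6·3 = 18
gcd(5,2,1,6) = 1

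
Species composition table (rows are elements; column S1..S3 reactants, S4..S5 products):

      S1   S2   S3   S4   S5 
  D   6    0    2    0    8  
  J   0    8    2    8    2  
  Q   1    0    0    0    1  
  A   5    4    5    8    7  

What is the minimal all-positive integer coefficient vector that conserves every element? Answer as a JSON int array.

D: 4·6+3·0+4·2 = 32 | 3·0+4·8 = 32
J: 4·0+3·8+4·2 = 32 | 3·8+4·2 = 32
Q: 4·1+3·0+4·0 = 4 | 3·0+4·1 = 4
A: 4·5+3·4+4·5 = 52 | 3·8+4·7 = 52
gcd(4,3,4,3,4) = 1

Coefficients: [4, 3, 4, 3, 4]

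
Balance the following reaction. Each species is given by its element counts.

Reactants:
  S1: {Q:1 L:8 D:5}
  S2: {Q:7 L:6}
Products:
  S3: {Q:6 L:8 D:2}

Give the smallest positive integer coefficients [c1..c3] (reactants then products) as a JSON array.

Q: 2·1+4·7 = 30 | 5·6 = 30
L: 2·8+4·6 = 40 | 5·8 = 40
D: 2·5+4·0 = 10 | 5·2 = 10
gcd(2,4,5) = 1

Coefficients: [2, 4, 5]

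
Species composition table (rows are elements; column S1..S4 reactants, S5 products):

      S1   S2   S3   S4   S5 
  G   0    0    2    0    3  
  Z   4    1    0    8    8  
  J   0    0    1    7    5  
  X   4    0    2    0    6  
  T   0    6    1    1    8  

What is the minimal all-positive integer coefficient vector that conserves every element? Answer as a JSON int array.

Coefficients: [3, 4, 6, 2, 4]

G: 3·0+4·0+6·2+2·0 = 12 | 4·3 = 12
Z: 3·4+4·1+6·0+2·8 = 32 | 4·8 = 32
J: 3·0+4·0+6·1+2·7 = 20 | 4·5 = 20
X: 3·4+4·0+6·2+2·0 = 24 | 4·6 = 24
T: 3·0+4·6+6·1+2·1 = 32 | 4·8 = 32
gcd(3,4,6,2,4) = 1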